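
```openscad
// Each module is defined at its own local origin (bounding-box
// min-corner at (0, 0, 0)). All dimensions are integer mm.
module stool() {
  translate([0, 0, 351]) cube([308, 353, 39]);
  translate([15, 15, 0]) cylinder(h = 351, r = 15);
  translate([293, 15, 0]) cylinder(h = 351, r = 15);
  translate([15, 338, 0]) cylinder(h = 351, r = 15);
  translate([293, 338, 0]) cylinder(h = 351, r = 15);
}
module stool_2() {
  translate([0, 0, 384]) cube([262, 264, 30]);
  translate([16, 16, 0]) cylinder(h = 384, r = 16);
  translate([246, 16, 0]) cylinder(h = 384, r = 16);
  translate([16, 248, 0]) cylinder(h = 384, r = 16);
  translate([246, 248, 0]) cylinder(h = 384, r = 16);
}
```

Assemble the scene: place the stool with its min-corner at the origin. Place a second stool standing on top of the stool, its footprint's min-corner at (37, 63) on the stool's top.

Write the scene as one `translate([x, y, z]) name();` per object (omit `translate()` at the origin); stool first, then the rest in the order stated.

stool();
translate([37, 63, 390]) stool_2();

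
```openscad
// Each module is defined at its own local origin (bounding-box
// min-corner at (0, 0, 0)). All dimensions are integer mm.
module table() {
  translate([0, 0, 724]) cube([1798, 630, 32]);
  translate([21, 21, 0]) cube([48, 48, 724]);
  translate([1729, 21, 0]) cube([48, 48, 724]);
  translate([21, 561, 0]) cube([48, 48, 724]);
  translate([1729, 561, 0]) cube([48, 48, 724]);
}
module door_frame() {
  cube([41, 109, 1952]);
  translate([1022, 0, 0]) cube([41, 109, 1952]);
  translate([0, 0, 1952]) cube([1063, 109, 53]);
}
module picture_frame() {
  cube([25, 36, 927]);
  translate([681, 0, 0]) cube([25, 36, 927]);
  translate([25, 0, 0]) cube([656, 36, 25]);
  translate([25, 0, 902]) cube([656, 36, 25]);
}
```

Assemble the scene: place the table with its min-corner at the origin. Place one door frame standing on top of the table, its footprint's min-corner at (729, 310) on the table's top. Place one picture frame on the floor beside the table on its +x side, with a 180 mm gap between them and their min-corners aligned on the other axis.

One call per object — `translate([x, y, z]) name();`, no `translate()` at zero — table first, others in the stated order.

table();
translate([729, 310, 756]) door_frame();
translate([1978, 0, 0]) picture_frame();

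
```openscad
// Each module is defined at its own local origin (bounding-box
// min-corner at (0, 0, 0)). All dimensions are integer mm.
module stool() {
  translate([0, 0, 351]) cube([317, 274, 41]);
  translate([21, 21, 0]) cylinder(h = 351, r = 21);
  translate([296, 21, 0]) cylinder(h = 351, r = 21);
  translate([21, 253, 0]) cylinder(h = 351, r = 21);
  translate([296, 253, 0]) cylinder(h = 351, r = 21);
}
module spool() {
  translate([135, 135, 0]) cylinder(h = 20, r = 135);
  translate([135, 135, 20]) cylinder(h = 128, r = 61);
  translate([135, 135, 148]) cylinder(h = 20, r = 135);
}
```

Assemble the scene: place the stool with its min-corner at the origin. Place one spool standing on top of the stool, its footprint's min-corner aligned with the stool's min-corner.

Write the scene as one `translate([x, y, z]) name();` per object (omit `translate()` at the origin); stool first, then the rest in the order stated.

stool();
translate([0, 0, 392]) spool();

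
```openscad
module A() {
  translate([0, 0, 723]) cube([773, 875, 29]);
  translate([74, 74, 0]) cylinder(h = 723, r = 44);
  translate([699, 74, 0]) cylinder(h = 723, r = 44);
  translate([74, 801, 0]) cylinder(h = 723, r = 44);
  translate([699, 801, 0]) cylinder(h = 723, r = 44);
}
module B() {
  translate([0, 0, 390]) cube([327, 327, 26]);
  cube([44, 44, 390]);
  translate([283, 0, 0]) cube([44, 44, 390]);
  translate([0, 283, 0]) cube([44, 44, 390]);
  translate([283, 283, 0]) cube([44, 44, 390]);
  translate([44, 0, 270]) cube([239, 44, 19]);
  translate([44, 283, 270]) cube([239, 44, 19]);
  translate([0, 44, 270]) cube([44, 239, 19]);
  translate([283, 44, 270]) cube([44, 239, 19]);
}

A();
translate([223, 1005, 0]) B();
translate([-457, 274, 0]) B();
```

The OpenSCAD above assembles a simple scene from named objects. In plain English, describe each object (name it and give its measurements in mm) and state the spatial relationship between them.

A is a rectangular dining table. The top is 773×875×29 mm with its upper surface at z = 752 mm. It stands on four round legs of 88 mm diameter, each leg's bounding box inset 30 mm from the nearest pair of top edges, running from the floor to the underside of the top.

B is a four-legged stool. The seat is 327×327 mm, 26 mm thick, top at z = 416 mm. It stands on four square legs, each 44×44 mm in cross-section, from z = 0 to the seat underside, each flush with a corner of the seat. Four stretchers, 44 mm wide and 19 mm tall, connect adjacent legs with their undersides at z = 270 mm, each running between the inner faces of the legs it joins and aligned with the legs' outer faces on the other axis.

Two stools sit around the table at the +y, −x sides.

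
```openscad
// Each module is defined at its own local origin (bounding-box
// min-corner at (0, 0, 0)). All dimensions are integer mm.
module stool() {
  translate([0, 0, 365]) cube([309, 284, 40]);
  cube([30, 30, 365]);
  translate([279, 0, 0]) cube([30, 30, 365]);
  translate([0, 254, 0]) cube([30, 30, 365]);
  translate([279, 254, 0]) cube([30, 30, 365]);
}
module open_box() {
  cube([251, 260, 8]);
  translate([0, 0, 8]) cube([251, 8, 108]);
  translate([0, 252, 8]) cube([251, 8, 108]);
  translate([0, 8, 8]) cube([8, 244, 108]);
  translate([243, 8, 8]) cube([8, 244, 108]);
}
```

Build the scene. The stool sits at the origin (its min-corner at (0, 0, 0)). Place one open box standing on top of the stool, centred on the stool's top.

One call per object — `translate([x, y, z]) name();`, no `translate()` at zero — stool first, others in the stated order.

stool();
translate([29, 12, 405]) open_box();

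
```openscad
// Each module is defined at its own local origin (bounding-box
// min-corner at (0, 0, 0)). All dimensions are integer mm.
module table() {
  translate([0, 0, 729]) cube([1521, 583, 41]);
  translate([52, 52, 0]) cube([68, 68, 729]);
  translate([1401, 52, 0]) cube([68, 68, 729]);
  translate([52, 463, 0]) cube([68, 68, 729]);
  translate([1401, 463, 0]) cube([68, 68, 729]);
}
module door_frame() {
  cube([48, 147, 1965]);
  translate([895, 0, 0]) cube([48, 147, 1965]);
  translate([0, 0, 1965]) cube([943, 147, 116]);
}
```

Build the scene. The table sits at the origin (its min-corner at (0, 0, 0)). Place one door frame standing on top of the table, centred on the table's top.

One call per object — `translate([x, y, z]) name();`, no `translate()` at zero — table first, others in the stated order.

table();
translate([289, 218, 770]) door_frame();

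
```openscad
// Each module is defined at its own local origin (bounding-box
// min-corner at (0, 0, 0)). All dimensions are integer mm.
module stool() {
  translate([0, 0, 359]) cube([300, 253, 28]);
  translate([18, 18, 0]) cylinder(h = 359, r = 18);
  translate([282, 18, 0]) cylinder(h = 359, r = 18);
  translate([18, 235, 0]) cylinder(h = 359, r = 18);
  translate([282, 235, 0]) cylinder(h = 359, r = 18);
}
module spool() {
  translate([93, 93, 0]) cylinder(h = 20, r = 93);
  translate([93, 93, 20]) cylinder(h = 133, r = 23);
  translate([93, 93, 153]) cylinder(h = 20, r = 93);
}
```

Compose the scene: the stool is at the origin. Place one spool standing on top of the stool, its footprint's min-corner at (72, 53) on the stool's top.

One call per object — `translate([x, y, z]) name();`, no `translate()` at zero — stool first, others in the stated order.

stool();
translate([72, 53, 387]) spool();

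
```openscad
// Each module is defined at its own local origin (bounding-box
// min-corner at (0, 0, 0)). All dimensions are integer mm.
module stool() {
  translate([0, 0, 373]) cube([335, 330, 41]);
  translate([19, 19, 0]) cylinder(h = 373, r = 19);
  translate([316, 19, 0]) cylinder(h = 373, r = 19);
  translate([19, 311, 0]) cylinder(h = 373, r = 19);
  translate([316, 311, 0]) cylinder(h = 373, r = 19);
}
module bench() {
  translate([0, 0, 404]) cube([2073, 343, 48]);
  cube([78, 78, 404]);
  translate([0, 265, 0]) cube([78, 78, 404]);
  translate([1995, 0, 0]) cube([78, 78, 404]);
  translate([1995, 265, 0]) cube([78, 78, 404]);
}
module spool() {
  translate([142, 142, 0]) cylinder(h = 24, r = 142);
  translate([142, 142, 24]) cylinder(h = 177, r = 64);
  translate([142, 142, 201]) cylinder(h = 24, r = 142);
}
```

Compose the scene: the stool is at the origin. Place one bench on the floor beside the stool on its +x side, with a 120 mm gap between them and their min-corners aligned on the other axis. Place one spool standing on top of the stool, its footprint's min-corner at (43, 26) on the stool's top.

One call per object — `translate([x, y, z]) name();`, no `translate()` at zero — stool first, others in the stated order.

stool();
translate([455, 0, 0]) bench();
translate([43, 26, 414]) spool();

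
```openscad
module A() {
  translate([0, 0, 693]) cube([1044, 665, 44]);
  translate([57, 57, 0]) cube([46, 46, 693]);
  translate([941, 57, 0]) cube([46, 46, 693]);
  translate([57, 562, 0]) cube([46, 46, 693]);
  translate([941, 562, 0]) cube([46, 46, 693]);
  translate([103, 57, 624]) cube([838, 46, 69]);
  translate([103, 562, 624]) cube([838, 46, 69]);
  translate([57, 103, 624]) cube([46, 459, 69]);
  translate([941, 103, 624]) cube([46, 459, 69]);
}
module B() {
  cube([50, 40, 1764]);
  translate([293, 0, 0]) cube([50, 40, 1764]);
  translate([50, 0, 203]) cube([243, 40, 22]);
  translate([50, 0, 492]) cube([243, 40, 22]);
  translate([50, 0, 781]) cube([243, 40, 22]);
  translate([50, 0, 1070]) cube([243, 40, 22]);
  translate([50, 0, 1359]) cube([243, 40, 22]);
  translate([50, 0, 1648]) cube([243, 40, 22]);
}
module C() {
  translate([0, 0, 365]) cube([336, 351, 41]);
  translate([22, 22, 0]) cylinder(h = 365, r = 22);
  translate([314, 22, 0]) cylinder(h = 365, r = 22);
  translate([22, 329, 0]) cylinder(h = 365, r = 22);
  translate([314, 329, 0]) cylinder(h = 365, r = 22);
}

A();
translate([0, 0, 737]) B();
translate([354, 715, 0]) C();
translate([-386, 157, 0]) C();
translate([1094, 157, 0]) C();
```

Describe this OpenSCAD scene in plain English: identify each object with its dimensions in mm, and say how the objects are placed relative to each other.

A is a table with a 1044×665 mm rectangular top, 44 mm thick, top surface at z = 737 mm, supported by four 46×46 mm square legs, each inset 57 mm from the nearest pair of top edges, running from the floor. Four apron rails, 46 mm thick and 69 mm tall, run between adjacent legs with their top edges flush with the underside of the top and their outer faces flush with the legs' outer faces.

B is a straight ladder. Two 50×40 mm vertical rails, 1764 mm tall, stand 343 mm apart (outside-to-outside) with their front faces coplanar on the −y side. 6 rungs, each 40 mm deep and 22 mm tall, span between the inner faces of the rails, front faces flush with the rails. The lowest rung's underside is at z = 203 mm and rungs are spaced 289 mm apart (underside to underside).

C is a four-legged stool. The seat is 336×351 mm, 41 mm thick, top at z = 406 mm. It stands on four round legs, each 44 mm in diameter, from z = 0 to the seat underside, each leg's axis is inset half a diameter from the nearest pair of seat edges (so the leg's bounding box is flush with the corner).

The ladder is on top of the table. Three stools sit around the table at the +y, −x, +x sides.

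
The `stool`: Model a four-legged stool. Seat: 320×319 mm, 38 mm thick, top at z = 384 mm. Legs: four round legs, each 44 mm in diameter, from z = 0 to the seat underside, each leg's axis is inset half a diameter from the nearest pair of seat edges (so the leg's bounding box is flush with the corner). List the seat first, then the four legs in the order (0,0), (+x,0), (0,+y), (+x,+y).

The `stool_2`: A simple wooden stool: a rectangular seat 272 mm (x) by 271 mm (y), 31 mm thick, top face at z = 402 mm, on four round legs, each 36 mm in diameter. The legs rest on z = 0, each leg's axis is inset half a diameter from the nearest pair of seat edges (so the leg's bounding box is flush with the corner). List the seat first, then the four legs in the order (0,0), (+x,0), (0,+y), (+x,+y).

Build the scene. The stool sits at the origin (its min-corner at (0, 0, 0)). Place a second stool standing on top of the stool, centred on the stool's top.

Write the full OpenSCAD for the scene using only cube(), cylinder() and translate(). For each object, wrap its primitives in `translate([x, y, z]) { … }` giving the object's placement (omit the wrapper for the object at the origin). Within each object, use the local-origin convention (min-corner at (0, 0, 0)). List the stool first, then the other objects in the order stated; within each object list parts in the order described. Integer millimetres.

translate([0, 0, 346]) cube([320, 319, 38]);
translate([22, 22, 0]) cylinder(h = 346, r = 22);
translate([298, 22, 0]) cylinder(h = 346, r = 22);
translate([22, 297, 0]) cylinder(h = 346, r = 22);
translate([298, 297, 0]) cylinder(h = 346, r = 22);
translate([24, 24, 384]) {
  translate([0, 0, 371]) cube([272, 271, 31]);
  translate([18, 18, 0]) cylinder(h = 371, r = 18);
  translate([254, 18, 0]) cylinder(h = 371, r = 18);
  translate([18, 253, 0]) cylinder(h = 371, r = 18);
  translate([254, 253, 0]) cylinder(h = 371, r = 18);
}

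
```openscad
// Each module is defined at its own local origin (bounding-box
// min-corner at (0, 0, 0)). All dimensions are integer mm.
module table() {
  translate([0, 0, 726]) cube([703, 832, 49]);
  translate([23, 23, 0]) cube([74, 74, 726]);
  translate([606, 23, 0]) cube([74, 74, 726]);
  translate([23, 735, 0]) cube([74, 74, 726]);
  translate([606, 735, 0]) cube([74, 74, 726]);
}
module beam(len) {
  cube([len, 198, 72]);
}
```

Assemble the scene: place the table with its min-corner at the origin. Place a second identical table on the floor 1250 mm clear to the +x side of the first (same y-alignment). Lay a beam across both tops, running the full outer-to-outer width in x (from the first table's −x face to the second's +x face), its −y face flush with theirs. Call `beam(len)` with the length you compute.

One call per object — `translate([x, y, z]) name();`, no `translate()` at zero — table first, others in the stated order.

table();
translate([1953, 0, 0]) table();
translate([0, 0, 775]) beam(2656);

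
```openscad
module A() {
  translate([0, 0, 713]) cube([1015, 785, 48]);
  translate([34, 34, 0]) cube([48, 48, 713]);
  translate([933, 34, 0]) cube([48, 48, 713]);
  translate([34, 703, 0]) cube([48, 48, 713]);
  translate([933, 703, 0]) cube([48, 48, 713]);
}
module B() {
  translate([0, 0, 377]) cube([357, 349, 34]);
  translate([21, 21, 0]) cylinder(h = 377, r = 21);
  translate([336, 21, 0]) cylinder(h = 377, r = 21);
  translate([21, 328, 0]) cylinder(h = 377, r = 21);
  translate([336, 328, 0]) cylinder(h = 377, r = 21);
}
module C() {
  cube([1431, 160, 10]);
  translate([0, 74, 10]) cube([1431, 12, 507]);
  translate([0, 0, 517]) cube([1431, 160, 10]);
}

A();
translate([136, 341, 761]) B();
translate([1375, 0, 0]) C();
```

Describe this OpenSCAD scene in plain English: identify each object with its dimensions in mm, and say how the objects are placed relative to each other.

A is a table with a 1015×785 mm rectangular top, 48 mm thick, top surface at z = 761 mm, supported by four 48×48 mm square legs, each inset 34 mm from the nearest pair of top edges, running from the floor.

B is a simple wooden stool: a rectangular seat 357 mm (x) by 349 mm (y), 34 mm thick, top face at z = 411 mm, on four round legs, each 42 mm in diameter. The legs rest on z = 0, each leg's axis is inset half a diameter from the nearest pair of seat edges (so the leg's bounding box is flush with the corner).

C is an I-beam lying along x, 1431 mm long. Overall section height 527 mm. Two flanges 160 mm wide (y) and 10 mm thick, one on the floor and one at the top; a web 12 mm thick runs between them, centred on the flange width.

The stool is on top of the table. The I-beam is on the floor beside the table on its +x side.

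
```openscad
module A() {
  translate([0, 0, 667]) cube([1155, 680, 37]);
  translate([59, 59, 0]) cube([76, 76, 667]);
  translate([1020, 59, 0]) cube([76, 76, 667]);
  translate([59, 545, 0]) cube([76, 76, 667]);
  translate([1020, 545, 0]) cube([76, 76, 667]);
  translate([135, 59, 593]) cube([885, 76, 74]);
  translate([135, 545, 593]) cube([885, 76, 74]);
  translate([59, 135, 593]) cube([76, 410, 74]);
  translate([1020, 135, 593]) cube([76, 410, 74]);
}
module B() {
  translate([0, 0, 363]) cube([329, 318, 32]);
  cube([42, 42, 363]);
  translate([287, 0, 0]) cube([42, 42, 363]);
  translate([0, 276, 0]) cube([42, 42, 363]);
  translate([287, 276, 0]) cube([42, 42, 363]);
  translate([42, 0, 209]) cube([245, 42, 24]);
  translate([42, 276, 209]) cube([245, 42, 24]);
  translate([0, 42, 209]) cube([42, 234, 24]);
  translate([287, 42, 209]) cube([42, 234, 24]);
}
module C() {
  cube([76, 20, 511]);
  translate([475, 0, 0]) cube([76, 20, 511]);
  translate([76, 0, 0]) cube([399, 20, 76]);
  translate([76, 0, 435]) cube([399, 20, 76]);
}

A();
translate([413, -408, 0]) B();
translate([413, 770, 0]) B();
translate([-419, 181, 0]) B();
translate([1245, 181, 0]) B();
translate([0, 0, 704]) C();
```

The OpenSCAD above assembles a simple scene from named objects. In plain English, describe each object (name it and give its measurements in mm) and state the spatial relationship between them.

A is a rectangular dining table. The top is 1155×680×37 mm with its upper surface at z = 704 mm. It stands on four 76×76 mm square legs, each inset 59 mm from the nearest pair of top edges, running from the floor to the underside of the top. Four apron rails, 76 mm thick and 74 mm tall, run between adjacent legs with their top edges flush with the underside of the top and their outer faces flush with the legs' outer faces.

B is a four-legged stool. The seat is a 329×318×32 mm slab whose top surface is at z = 395 mm; four square legs, each 42×42 mm in cross-section, run from the floor (z = 0) to the underside of the seat, each flush with a corner of the seat. Four stretchers, 42 mm wide and 24 mm tall, connect adjacent legs with their undersides at z = 209 mm, each running between the inner faces of the legs it joins and aligned with the legs' outer faces on the other axis.

C is a picture frame with a 399×359 mm rectangular opening (x by z) and a uniform 76 mm border on every side. Frame depth is 20 mm along y. It is built from two vertical stiles running the full outside height and two horizontal rails spanning the gap between the stiles.

Four stools sit around the table at the −y, +y, −x, +x sides. The picture frame is on top of the table.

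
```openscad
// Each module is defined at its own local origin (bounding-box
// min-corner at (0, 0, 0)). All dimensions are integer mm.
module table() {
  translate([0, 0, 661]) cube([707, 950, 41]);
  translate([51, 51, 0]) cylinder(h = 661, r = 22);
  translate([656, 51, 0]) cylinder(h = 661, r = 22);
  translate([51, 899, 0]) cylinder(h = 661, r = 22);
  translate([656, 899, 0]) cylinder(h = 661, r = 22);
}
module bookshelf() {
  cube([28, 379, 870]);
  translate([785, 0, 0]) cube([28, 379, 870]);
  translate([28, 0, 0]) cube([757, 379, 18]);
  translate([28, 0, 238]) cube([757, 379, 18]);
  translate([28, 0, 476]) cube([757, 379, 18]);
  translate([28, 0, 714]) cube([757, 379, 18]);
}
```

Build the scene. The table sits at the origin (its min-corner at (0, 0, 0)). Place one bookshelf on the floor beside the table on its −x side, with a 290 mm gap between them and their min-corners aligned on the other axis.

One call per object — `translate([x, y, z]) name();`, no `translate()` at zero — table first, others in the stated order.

table();
translate([-1103, 0, 0]) bookshelf();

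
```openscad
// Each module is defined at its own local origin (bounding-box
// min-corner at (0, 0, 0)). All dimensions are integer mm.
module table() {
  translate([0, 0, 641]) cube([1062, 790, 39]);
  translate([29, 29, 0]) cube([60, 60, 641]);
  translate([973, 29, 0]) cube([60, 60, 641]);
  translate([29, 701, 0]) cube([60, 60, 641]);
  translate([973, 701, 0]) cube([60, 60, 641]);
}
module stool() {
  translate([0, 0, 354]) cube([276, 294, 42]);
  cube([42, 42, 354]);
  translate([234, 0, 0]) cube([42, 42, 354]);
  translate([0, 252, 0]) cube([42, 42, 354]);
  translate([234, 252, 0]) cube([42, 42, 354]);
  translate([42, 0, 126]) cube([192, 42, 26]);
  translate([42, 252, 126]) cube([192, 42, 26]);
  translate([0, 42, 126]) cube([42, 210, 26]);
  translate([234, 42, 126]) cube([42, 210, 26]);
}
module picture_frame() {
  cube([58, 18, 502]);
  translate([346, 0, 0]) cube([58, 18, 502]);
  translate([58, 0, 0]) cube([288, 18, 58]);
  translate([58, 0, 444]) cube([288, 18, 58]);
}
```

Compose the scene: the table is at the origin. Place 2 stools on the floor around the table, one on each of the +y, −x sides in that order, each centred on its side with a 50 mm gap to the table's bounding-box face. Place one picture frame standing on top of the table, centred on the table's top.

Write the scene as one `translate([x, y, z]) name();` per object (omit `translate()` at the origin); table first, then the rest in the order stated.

table();
translate([393, 840, 0]) stool();
translate([-326, 248, 0]) stool();
translate([329, 386, 680]) picture_frame();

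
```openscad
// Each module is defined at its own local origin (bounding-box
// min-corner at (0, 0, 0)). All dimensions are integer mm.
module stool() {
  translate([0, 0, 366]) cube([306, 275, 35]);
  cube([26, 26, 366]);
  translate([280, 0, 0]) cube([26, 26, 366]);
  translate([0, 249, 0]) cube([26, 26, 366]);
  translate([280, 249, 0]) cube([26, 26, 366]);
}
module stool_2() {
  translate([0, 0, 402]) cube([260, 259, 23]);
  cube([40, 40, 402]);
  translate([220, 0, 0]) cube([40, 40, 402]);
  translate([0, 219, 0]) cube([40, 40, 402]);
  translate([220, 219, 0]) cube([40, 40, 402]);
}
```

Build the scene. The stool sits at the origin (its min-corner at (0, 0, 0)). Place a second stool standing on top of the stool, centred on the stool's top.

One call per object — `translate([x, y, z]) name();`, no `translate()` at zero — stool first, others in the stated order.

stool();
translate([23, 8, 401]) stool_2();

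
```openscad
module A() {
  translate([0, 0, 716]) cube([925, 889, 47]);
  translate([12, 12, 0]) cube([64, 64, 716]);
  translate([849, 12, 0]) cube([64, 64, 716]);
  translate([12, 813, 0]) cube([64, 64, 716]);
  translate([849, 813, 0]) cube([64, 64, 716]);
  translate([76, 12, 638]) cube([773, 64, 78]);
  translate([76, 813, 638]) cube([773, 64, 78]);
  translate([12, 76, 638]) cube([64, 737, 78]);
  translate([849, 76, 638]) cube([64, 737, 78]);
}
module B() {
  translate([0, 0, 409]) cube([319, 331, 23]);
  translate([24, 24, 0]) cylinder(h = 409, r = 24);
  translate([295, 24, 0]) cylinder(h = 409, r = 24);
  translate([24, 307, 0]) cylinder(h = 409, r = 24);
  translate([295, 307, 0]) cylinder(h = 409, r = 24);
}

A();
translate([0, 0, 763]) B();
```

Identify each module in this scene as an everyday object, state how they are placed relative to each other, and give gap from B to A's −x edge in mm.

The stool's min-x is at 0; the table's min-x is 0; gap = 0 mm.

A is a table. B is a stool. The stool is on top of the table. The gap from the stool to the table's −x edge is 0 mm.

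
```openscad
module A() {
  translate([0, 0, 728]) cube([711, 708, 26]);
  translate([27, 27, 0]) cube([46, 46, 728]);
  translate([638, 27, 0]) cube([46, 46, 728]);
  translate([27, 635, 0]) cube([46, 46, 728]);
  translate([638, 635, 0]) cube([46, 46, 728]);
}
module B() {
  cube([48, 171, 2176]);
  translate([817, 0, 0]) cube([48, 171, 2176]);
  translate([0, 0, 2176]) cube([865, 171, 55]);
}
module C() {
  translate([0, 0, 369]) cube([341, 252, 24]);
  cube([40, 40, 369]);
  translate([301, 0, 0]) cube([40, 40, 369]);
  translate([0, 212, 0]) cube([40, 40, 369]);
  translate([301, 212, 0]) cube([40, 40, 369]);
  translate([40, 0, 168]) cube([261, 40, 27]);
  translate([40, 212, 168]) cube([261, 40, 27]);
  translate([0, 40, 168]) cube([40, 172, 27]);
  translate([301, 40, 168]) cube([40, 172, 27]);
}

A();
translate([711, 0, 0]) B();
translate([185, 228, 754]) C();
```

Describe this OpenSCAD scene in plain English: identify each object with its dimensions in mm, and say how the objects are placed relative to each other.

A is a table: top 711 mm (x) × 708 mm (y), 26 mm thick, upper face at z = 754 mm, on four 46×46 mm square legs, each inset 27 mm from the nearest pair of top edges, running from z = 0 to the bottom of the top.

B is a door frame. The clear opening is 769 mm wide and 2176 mm high. Two 48 mm wide jambs, 171 mm deep, stand either side of the opening from the floor to the top of the opening. A 55 mm thick head sits across the top of both jambs, spanning the full outside width of the frame.

C is a simple wooden stool: a rectangular seat 341 mm (x) by 252 mm (y), 24 mm thick, top face at z = 393 mm, on four square legs, each 40×40 mm in cross-section. The legs rest on z = 0, each flush with a corner of the seat. Four stretchers, 40 mm wide and 27 mm tall, connect adjacent legs with their undersides at z = 168 mm, each running between the inner faces of the legs it joins and aligned with the legs' outer faces on the other axis.

The door frame is against the table's +x side, with their −y faces flush. The stool is on top of the table, centred.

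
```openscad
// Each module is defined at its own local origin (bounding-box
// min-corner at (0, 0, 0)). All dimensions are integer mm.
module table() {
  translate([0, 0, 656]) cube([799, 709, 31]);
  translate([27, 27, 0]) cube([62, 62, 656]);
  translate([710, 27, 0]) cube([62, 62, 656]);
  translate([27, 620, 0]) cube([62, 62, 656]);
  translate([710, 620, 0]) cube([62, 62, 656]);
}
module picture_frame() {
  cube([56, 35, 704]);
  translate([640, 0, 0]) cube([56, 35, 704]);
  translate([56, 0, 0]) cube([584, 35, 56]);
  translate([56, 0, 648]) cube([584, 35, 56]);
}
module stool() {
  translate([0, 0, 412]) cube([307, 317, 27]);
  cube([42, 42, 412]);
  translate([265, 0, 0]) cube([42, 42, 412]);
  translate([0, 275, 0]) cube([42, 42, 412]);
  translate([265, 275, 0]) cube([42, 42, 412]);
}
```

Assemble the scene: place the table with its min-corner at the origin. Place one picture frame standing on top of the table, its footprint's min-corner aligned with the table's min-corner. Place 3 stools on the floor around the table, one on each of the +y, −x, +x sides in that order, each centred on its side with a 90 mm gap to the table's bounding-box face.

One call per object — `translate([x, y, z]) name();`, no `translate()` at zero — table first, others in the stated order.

table();
translate([0, 0, 687]) picture_frame();
translate([246, 799, 0]) stool();
translate([-397, 196, 0]) stool();
translate([889, 196, 0]) stool();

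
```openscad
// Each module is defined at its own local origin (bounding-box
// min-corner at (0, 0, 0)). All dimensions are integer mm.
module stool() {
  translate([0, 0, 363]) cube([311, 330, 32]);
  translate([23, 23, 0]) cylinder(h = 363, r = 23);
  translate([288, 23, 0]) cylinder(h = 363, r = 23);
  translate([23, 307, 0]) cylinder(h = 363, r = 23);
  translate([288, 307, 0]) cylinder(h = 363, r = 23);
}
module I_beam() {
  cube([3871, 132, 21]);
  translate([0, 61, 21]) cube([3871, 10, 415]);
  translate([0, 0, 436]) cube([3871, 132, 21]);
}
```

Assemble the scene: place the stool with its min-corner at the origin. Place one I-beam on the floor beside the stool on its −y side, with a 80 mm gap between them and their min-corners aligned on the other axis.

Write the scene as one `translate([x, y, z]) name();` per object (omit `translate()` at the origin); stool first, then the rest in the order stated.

stool();
translate([0, -212, 0]) I_beam();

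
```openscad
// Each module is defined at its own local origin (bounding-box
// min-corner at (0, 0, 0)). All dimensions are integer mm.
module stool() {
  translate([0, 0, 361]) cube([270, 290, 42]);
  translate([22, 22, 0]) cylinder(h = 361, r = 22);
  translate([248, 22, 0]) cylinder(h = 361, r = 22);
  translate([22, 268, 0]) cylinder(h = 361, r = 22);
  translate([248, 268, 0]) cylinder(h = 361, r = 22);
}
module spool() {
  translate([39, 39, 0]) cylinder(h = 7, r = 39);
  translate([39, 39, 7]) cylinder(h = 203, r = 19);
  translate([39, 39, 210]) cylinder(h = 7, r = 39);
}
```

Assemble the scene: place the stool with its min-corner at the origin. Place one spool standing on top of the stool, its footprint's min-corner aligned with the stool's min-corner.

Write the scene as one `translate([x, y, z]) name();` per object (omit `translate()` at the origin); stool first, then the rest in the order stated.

stool();
translate([0, 0, 403]) spool();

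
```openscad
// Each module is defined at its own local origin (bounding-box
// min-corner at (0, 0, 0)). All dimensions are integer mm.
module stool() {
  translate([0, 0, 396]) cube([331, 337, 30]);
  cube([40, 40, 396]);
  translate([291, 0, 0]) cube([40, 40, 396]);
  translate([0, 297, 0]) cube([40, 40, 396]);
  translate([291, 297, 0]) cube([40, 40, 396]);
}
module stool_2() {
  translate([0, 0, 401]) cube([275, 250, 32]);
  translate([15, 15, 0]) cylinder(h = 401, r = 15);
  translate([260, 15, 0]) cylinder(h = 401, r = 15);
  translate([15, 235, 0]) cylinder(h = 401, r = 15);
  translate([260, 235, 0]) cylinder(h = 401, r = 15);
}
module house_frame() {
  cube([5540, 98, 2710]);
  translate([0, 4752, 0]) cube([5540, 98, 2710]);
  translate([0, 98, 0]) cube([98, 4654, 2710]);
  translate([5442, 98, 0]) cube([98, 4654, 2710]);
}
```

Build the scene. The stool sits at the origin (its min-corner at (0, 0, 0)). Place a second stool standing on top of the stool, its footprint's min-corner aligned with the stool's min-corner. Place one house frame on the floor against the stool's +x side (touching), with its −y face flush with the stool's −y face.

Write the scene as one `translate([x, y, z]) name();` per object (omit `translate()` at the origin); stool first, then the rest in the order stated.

stool();
translate([0, 0, 426]) stool_2();
translate([331, 0, 0]) house_frame();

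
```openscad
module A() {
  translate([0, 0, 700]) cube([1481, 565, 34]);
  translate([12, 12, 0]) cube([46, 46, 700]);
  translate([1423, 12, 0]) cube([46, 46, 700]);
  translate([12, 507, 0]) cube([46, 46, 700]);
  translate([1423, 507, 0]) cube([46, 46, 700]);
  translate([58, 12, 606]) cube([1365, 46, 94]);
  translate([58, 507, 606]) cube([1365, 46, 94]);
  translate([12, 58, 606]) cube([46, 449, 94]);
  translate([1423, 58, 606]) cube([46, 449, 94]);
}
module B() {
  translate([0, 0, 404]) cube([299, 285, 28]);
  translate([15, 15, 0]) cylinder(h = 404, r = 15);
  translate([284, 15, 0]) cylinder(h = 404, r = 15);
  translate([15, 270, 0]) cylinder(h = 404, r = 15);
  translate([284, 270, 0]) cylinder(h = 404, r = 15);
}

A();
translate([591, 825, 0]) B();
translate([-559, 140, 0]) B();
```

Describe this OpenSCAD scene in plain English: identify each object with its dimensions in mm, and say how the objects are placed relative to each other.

A is a table with a 1481×565 mm rectangular top, 34 mm thick, top surface at z = 734 mm, supported by four 46×46 mm square legs, each inset 12 mm from the nearest pair of top edges, running from the floor. Four apron rails, 46 mm thick and 94 mm tall, run between adjacent legs with their top edges flush with the underside of the top and their outer faces flush with the legs' outer faces.

B is a simple wooden stool: a rectangular seat 299 mm (x) by 285 mm (y), 28 mm thick, top face at z = 432 mm, on four round legs, each 30 mm in diameter. The legs rest on z = 0, each leg's axis is inset half a diameter from the nearest pair of seat edges (so the leg's bounding box is flush with the corner).

Two stools sit around the table at the +y, −x sides.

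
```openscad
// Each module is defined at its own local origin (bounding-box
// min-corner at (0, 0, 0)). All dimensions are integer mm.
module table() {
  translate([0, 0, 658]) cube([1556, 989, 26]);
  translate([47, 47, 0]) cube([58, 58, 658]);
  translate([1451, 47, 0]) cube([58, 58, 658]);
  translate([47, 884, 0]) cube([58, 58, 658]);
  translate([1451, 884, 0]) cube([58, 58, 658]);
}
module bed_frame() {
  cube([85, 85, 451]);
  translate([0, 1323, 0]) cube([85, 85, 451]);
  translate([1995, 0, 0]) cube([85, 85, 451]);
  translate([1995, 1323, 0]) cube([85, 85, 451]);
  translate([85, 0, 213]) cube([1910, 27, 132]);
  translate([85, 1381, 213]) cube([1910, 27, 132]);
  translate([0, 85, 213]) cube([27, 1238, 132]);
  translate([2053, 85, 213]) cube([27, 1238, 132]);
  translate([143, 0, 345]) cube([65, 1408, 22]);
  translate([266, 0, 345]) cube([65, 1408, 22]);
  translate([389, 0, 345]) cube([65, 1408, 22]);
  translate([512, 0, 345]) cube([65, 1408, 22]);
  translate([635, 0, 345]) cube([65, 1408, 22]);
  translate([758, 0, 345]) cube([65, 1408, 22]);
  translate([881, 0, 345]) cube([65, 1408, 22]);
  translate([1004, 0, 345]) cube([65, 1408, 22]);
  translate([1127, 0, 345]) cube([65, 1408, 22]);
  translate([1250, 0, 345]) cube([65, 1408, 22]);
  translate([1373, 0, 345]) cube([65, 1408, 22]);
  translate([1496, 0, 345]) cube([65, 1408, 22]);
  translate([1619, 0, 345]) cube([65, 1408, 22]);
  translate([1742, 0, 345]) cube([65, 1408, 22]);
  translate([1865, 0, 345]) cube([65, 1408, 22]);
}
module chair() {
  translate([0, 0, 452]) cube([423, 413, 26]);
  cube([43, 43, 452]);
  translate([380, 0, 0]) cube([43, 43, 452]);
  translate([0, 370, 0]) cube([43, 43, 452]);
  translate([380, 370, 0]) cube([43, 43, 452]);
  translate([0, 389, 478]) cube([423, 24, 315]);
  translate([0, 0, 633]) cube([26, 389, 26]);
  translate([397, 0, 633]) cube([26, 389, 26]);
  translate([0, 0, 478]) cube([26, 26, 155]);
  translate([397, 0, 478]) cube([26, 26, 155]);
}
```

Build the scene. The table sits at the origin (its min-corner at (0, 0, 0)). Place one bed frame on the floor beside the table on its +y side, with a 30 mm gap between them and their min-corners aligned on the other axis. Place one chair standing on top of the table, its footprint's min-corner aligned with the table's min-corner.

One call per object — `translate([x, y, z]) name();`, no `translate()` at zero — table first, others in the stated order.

table();
translate([0, 1019, 0]) bed_frame();
translate([0, 0, 684]) chair();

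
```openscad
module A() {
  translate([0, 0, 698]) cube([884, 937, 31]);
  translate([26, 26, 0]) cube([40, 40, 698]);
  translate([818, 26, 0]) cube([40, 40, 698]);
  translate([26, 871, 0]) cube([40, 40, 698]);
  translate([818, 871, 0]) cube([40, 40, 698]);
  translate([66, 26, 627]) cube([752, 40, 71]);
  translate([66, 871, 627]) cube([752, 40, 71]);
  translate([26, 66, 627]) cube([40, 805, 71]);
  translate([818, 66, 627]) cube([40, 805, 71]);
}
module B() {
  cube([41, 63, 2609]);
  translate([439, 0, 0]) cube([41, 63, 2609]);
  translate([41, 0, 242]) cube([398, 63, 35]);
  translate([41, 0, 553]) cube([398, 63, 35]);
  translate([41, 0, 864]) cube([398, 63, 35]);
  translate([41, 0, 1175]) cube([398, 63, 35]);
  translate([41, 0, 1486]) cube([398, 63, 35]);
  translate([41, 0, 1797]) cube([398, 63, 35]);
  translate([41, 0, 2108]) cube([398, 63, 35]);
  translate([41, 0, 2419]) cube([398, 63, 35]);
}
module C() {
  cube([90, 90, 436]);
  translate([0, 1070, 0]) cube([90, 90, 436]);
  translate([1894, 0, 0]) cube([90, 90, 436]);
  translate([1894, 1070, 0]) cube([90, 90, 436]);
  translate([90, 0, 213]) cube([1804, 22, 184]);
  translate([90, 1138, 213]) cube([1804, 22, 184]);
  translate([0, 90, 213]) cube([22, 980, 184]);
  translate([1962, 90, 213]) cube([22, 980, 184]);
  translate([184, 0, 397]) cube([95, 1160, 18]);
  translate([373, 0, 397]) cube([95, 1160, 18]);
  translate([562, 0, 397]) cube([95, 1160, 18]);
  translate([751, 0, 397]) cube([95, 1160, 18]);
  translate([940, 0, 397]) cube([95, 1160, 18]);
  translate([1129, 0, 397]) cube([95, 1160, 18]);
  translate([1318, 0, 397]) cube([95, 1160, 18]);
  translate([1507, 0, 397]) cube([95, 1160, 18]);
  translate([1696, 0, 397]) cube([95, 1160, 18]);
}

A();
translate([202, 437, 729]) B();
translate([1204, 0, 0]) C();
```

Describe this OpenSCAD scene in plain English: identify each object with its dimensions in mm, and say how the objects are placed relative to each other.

A is a table with a 884×937 mm rectangular top, 31 mm thick, top surface at z = 729 mm, supported by four 40×40 mm square legs, each inset 26 mm from the nearest pair of top edges, running from the floor. Four apron rails, 40 mm thick and 71 mm tall, run between adjacent legs with their top edges flush with the underside of the top and their outer faces flush with the legs' outer faces.

B is a straight ladder. Two 41×63 mm vertical rails, 2609 mm tall, stand 480 mm apart (outside-to-outside) with their front faces coplanar on the −y side. 8 rungs, each 63 mm deep and 35 mm tall, span between the inner faces of the rails, front faces flush with the rails. The lowest rung's underside is at z = 242 mm and rungs are spaced 311 mm apart (underside to underside).

C is a bed frame 1984 mm long (x) by 1160 mm wide (y). Four 90×90 mm corner posts, 436 mm tall, at the corners of the footprint. Four rails of 22 mm thickness and 184 mm height run between adjacent posts with their undersides at z = 213 mm, their outer faces flush with the outside of the frame (the two x-running rails run between the posts' inner faces; the two y-running rails run between the posts' inner faces). 9 slats, each 95 mm wide (x) and 18 mm thick, lie across the top of the two x-running rails, running the full 1160 mm width of the frame in y; the slats are evenly spaced along x between the inner faces of the end posts with equal gaps (rounded down to the nearest mm) at the −x end and between each pair — any rounding remainder accumulates at the +x end.

The ladder is on top of the table, centred. The bed frame is on the floor beside the table on its +x side.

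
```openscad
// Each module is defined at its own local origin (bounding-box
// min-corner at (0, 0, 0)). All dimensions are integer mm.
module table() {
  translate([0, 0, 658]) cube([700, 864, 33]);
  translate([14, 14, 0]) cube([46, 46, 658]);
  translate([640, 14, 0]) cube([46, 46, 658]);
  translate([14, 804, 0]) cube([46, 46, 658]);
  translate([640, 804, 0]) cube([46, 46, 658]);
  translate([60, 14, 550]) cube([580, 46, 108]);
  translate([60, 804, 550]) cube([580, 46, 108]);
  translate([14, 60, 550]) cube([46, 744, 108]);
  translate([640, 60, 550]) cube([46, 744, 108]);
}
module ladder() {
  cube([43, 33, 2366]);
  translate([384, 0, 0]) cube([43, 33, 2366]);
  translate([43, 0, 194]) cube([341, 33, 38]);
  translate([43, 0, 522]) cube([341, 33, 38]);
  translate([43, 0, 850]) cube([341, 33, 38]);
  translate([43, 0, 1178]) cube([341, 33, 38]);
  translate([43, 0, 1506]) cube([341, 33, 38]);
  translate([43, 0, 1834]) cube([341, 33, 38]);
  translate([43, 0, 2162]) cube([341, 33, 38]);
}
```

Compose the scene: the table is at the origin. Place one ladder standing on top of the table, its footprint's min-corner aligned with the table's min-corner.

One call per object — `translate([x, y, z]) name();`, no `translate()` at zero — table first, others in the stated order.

table();
translate([0, 0, 691]) ladder();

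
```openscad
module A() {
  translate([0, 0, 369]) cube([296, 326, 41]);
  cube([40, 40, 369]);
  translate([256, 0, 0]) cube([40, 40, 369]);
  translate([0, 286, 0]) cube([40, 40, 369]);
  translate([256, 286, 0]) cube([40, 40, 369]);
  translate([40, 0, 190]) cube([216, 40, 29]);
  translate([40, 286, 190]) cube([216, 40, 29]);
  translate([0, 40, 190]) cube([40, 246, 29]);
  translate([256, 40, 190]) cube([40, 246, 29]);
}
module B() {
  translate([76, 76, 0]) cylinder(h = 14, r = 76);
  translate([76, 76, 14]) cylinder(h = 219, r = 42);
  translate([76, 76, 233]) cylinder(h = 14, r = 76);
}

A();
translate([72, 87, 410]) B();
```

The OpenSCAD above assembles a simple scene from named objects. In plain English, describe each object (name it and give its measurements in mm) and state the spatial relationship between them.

A is a four-legged stool. The seat is a 296×326×41 mm slab whose top surface is at z = 410 mm; four square legs, each 40×40 mm in cross-section, run from the floor (z = 0) to the underside of the seat, each flush with a corner of the seat. Four stretchers, 40 mm wide and 29 mm tall, connect adjacent legs with their undersides at z = 190 mm, each running between the inner faces of the legs it joins and aligned with the legs' outer faces on the other axis.

B is a spool: two coaxial disc flanges of radius 76 mm and thickness 14 mm, joined by a core cylinder of radius 42 mm and height 219 mm. The lower flange rests on z = 0 and the three cylinders share a vertical axis.

The spool is on top of the stool, centred.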